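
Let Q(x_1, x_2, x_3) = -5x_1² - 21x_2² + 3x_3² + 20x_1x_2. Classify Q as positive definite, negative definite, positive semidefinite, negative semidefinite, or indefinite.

indefinite

The associated matrix is A = [[-5, 10, 0], [10, -21, 0], [0, 0, 3]].
An LDLᵀ factorisation of A has diagonal entries -5, -1, 3.
Counting signs: 1 positive, 2 negative.
Hence Q is indefinite.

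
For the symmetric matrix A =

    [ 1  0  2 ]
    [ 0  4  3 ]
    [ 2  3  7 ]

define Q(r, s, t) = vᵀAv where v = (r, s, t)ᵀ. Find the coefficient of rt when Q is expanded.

The coefficient of rt is A[1,3] + A[3,1] = 2·2 = 4.

4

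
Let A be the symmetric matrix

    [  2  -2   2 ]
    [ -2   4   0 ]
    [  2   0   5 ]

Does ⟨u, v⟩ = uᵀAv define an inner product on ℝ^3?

Leading principal minors: Δ_1 = 2, Δ_2 = 4, Δ_3 = 4.
All leading principal minors are positive, so by Sylvester's criterion Q is positive definite.
⟨·,·⟩ is an inner product exactly when A is positive definite.

yes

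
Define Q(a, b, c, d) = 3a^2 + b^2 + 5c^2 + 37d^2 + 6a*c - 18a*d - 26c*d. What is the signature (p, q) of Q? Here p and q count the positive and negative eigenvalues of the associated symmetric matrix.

Write A = [[3, 0, 3, -9], [0, 1, 0, 0], [3, 0, 5, -13], [-9, 0, -13, 37]].
Congruent diagonalization of A (simultaneous row and column reduction) yields pivots 3, 1, 2, 2.
So there are 4 positive pivots.

(4, 0)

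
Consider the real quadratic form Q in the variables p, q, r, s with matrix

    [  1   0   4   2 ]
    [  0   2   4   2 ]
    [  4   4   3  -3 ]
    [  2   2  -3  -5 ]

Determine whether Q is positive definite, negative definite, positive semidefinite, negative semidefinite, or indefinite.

An LDLᵀ factorisation of A has diagonal entries 1, 2, -21, -2/7.
So there are 2 positive, 2 negative pivots.
Hence Q is indefinite.

indefinite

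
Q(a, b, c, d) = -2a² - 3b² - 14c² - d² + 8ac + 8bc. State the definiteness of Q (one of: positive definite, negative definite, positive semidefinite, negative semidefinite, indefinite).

negative definite

The symmetric matrix of Q is A = [[-2, 0, 4, 0], [0, -3, 4, 0], [4, 4, -14, 0], [0, 0, 0, -1]].
Leading principal minors: Δ_1 = -2, Δ_2 = 6, Δ_3 = -4, Δ_4 = 4.
The signs alternate starting with Δ_1 < 0, so by Sylvester's criterion Q is negative definite.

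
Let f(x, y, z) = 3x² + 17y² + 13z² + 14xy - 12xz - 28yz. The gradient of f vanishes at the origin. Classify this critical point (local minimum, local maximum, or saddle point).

local minimum

The Hessian at the origin is H = [[6, 14, -12], [14, 34, -28], [-12, -28, 26]].
Congruent diagonalization of H (simultaneous row and column reduction) yields pivots 6, 4/3, 2.
That gives 3 positive pivots.
H is positive definite, so the origin is a strict local minimum.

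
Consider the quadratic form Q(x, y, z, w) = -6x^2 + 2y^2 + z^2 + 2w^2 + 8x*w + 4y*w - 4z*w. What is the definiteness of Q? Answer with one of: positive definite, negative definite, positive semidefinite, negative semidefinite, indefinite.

indefinite

The symmetric matrix is A = [[-6, 0, 0, 4], [0, 2, 0, 2], [0, 0, 1, -2], [4, 2, -2, 2]].
An LDLᵀ factorisation of A has diagonal entries -6, 2, 1, -4/3.
So there are 2 positive, 2 negative pivots.
Hence Q is indefinite.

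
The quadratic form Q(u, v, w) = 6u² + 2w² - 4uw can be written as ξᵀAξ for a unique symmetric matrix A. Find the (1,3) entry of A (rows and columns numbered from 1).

-2

The coefficient of u·w in Q is -4. For a symmetric A this equals A[1,3] + A[3,1] = 2·A[1,3].
So A[1,3] = -4/2 = -2.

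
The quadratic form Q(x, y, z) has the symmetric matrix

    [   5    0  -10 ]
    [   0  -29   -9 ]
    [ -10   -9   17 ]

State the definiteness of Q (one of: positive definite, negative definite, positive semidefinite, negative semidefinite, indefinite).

indefinite

Congruent diagonalization of A (simultaneous row and column reduction) yields pivots 5, -29, -6/29.
Counting signs: 1 positive, 2 negative.
Hence Q is indefinite.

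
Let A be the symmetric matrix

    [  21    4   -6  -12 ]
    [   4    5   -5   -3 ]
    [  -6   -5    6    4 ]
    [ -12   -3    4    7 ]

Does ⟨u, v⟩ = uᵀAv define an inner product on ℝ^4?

Symmetric row and column elimination reduces A to a congruent diagonal form with pivots 21, 89/21, 69/89, 1/69.
That gives 4 positive pivots.
Hence Q is positive definite.
⟨·,·⟩ is an inner product exactly when A is positive definite.

yes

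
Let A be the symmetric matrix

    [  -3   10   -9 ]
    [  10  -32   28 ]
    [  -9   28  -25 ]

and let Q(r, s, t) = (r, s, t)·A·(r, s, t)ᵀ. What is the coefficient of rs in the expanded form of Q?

20

The coefficient of rs is A[1,2] + A[2,1] = 2·10 = 20.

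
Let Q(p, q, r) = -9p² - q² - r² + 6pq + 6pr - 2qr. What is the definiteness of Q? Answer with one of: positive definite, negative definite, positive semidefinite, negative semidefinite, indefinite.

negative semidefinite

The associated matrix is A = [[-9, 3, 3], [3, -1, -1], [3, -1, -1]].
Symmetric row and column elimination reduces A to a congruent diagonal form with pivots -9, 0, 0.
Counting signs: 1 negative, 2 zero.
Hence Q is negative semidefinite.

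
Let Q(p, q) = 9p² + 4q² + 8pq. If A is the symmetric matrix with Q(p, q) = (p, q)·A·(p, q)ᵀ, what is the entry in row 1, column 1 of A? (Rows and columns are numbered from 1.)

The coefficient of p² in Q is 9, and that is exactly A[1,1].

9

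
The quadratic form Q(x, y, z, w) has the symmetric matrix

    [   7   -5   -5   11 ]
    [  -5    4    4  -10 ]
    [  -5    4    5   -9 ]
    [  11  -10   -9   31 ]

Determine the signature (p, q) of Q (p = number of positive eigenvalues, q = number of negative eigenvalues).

An LDLᵀ factorisation of A has diagonal entries 7, 3/7, 1, 2.
That gives 4 positive pivots.

(4, 0)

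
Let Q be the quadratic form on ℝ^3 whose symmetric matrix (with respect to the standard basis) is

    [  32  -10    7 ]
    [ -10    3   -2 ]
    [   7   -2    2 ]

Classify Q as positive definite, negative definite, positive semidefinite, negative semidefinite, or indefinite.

Symmetric row and column elimination reduces A to a congruent diagonal form with pivots 32, -1/8, 3/4.
So there are 2 positive, 1 negative pivots.
Hence Q is indefinite.

indefinite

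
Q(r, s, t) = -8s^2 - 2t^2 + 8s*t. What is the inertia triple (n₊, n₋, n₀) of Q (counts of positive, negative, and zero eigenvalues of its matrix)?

(0, 1, 2)

The symmetric matrix is A = [[0, 0, 0], [0, -8, 4], [0, 4, -2]].
Congruent diagonalization of A (simultaneous row and column reduction) yields pivots 0, -8, 0.
That gives 1 negative, 2 zero pivots.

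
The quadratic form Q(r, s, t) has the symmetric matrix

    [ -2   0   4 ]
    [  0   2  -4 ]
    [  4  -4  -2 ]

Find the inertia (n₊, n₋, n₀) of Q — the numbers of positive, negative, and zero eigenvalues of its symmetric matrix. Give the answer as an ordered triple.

(1, 2, 0)

An LDLᵀ factorisation of A has diagonal entries -2, 2, -2.
So there are 1 positive, 2 negative pivots.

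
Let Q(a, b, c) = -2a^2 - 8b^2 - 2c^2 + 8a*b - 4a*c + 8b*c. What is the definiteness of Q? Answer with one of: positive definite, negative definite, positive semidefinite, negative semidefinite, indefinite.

The symmetric matrix is A = [[-2, 4, -2], [4, -8, 4], [-2, 4, -2]].
Congruent diagonalization of A (simultaneous row and column reduction) yields pivots -2, 0, 0.
Counting signs: 1 negative, 2 zero.
Hence Q is negative semidefinite.

negative semidefinite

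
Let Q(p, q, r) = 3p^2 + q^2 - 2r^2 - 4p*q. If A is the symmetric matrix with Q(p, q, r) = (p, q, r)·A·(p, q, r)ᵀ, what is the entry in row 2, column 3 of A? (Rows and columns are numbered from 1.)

0

The coefficient of q·r in Q is 0. For a symmetric A this equals A[2,3] + A[3,2] = 2·A[2,3].
So A[2,3] = 0/2 = 0.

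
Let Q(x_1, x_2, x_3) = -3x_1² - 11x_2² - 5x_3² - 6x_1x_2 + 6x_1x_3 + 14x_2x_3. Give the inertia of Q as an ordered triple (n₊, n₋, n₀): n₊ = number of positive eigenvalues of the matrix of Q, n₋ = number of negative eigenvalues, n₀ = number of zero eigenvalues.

The symmetric matrix is A = [[-3, -3, 3], [-3, -11, 7], [3, 7, -5]].
Applying the same elementary operations to the rows and columns of A produces a congruent diagonal matrix with entries -3, -8, 0.
Counting signs: 2 negative, 1 zero.

(0, 2, 1)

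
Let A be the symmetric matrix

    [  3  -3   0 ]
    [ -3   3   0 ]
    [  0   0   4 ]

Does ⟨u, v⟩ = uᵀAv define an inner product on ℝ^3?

Symmetric row and column elimination reduces A to a congruent diagonal form with pivots 3, 0, 4.
That gives 2 positive, 1 zero pivots.
Hence Q is positive semidefinite.
⟨·,·⟩ is an inner product exactly when A is positive definite.

no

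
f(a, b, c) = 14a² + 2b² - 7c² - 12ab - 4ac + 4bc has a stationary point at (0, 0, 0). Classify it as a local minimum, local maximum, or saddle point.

saddle point

The Hessian at the origin is H = [[28, -12, -4], [-12, 4, 4], [-4, 4, -14]].
Symmetric row and column elimination reduces H to a congruent diagonal form with pivots 28, -8/7, -10.
That gives 1 positive, 2 negative pivots.
H is indefinite, so the origin is a saddle point.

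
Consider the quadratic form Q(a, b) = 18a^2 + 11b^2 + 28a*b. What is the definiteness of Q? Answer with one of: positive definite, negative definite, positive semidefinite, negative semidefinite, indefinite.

positive definite

The symmetric matrix is A = [[18, 14], [14, 11]].
Row-reducing A symmetrically gives the diagonal entries 18, 1/9.
That gives 2 positive pivots.
Hence Q is positive definite.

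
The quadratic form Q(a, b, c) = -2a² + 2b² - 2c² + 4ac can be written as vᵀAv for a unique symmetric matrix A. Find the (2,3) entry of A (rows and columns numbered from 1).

0

The coefficient of b·c in Q is 0. For a symmetric A this equals A[2,3] + A[3,2] = 2·A[2,3].
So A[2,3] = 0/2 = 0.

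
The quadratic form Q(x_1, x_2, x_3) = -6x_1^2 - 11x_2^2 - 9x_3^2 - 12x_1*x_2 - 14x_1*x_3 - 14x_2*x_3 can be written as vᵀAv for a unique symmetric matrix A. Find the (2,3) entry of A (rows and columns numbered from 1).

-7

The coefficient of x_2·x_3 in Q is -14. For a symmetric A this equals A[2,3] + A[3,2] = 2·A[2,3].
So A[2,3] = -14/2 = -7.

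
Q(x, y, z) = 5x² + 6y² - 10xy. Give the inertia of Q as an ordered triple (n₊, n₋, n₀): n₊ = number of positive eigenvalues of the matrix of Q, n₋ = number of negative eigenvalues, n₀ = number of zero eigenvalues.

(2, 0, 1)

The associated matrix is A = [[5, -5, 0], [-5, 6, 0], [0, 0, 0]].
Symmetric row and column elimination reduces A to a congruent diagonal form with pivots 5, 1, 0.
So there are 2 positive, 1 zero pivots.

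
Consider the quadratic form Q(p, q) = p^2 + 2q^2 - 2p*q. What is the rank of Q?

The symmetric matrix is A = [[1, -1], [-1, 2]].
Congruent diagonalization of A (simultaneous row and column reduction) yields pivots 1, 1.
Counting signs: 2 positive.
The rank is the number of nonzero pivots: 2.

2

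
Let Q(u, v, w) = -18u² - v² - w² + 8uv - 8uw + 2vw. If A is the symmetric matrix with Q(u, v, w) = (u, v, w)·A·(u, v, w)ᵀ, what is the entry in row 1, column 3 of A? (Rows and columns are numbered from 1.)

-4

The coefficient of u·w in Q is -8. For a symmetric A this equals A[1,3] + A[3,1] = 2·A[1,3].
So A[1,3] = -8/2 = -4.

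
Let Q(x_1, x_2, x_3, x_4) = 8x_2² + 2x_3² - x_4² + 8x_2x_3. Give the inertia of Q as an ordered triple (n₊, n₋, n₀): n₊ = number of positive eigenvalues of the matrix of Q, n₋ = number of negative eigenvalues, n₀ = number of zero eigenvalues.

The associated matrix is A = [[0, 0, 0, 0], [0, 8, 4, 0], [0, 4, 2, 0], [0, 0, 0, -1]].
Row-reducing A symmetrically gives the diagonal entries 0, 8, 0, -1.
That gives 1 positive, 1 negative, 2 zero pivots.

(1, 1, 2)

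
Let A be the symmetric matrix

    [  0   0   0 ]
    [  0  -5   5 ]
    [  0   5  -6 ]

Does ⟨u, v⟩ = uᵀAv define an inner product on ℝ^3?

Applying the same elementary operations to the rows and columns of A produces a congruent diagonal matrix with entries 0, -5, -1.
Counting signs: 2 negative, 1 zero.
Hence Q is negative semidefinite.
⟨·,·⟩ is an inner product exactly when A is positive definite.

no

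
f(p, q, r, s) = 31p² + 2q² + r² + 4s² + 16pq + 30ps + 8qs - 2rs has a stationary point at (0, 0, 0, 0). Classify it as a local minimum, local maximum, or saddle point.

saddle point

The Hessian at the origin is H = [[62, 16, 0, 30], [16, 4, 0, 8], [0, 0, 2, -2], [30, 8, -2, 8]].
An LDLᵀ factorisation of H has diagonal entries 62, -4/31, 2, -8.
So there are 2 positive, 2 negative pivots.
H is indefinite, so the origin is a saddle point.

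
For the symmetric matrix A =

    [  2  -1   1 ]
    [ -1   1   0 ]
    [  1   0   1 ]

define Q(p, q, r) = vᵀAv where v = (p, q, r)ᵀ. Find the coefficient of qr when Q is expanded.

0

The coefficient of qr is A[2,3] + A[3,2] = 2·0 = 0.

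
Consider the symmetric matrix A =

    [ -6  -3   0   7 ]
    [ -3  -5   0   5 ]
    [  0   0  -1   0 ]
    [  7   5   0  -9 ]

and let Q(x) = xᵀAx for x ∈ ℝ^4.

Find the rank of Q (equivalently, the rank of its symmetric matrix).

4

Applying the same elementary operations to the rows and columns of A produces a congruent diagonal matrix with entries -6, -7/2, -1, -4/21.
So there are 4 negative pivots.
The rank is the number of nonzero pivots: 4.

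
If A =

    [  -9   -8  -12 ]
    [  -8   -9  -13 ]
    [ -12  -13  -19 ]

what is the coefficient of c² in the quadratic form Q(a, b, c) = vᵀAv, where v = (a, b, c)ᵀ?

The coefficient of c² is the diagonal entry A[3,3] = -19.

-19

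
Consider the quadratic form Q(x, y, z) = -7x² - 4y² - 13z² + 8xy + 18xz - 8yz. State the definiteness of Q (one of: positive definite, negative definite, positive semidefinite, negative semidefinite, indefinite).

negative definite

The associated matrix is A = [[-7, 4, 9], [4, -4, -4], [9, -4, -13]].
Symmetric row and column elimination reduces A to a congruent diagonal form with pivots -7, -12/7, -2/3.
So there are 3 negative pivots.
Hence Q is negative definite.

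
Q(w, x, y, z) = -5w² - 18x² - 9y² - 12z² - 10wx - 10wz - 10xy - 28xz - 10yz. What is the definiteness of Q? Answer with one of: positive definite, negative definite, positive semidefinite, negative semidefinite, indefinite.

The symmetric matrix of Q is A = [[-5, -5, 0, -5], [-5, -18, -5, -14], [0, -5, -9, -5], [-5, -14, -5, -12]].
Leading principal minors: Δ_1 = -5, Δ_2 = 65, Δ_3 = -460, Δ_4 = 200.
The signs alternate starting with Δ_1 < 0, so by Sylvester's criterion Q is negative definite.

negative definite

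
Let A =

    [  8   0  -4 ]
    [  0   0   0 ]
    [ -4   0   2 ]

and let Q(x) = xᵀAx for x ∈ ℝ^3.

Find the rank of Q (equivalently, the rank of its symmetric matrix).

1

Symmetric row and column elimination reduces A to a congruent diagonal form with pivots 8, 0, 0.
So there are 1 positive, 2 zero pivots.
The rank is the number of nonzero pivots: 1.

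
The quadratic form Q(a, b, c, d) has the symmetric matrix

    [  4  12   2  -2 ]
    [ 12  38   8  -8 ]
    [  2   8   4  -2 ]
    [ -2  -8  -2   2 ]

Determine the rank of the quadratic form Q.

Applying the same elementary operations to the rows and columns of A produces a congruent diagonal matrix with entries 4, 2, 1, -2.
Counting signs: 3 positive, 1 negative.
The rank is the number of nonzero pivots: 4.

4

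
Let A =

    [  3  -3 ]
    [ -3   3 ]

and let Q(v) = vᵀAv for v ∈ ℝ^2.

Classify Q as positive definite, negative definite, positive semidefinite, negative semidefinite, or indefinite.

positive semidefinite

For the 2×2 matrix [[3, -3], [-3, 3]]: det = 3·3 − (-3)² = 0, trace = 6.
det = 0 so one eigenvalue is zero; the form is semidefinite with the sign of the trace.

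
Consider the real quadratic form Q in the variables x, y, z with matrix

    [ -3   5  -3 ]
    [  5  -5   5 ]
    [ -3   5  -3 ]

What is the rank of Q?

2

Row-reducing A symmetrically gives the diagonal entries -3, 10/3, 0.
Counting signs: 1 positive, 1 negative, 1 zero.
The rank is the number of nonzero pivots: 2.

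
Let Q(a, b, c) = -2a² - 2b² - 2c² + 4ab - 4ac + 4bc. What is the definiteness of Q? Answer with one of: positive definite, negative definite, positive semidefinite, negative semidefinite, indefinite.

The associated matrix is A = [[-2, 2, -2], [2, -2, 2], [-2, 2, -2]].
Row-reducing A symmetrically gives the diagonal entries -2, 0, 0.
That gives 1 negative, 2 zero pivots.
Hence Q is negative semidefinite.

negative semidefinite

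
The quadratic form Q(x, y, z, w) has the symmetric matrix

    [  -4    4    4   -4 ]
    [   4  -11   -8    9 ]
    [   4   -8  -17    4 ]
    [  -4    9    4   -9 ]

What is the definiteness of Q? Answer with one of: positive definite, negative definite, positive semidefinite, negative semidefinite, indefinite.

negative definite

Applying the same elementary operations to the rows and columns of A produces a congruent diagonal matrix with entries -4, -7, -75/7, -2/3.
So there are 4 negative pivots.
Hence Q is negative definite.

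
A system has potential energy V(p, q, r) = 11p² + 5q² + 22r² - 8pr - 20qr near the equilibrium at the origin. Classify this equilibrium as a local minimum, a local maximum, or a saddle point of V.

local minimum

The Hessian at the origin is H = [[22, 0, -8], [0, 10, -20], [-8, -20, 44]].
Applying the same elementary operations to the rows and columns of H produces a congruent diagonal matrix with entries 22, 10, 12/11.
So there are 3 positive pivots.
H is positive definite, so the origin is a strict local minimum.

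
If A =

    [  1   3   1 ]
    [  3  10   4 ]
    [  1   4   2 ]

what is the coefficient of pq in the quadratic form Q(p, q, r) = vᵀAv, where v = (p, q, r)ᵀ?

The coefficient of pq is A[1,2] + A[2,1] = 2·3 = 6.

6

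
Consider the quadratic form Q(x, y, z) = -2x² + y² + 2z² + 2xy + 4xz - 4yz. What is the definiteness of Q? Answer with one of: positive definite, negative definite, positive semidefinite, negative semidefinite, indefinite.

Write A = [[-2, 1, 2], [1, 1, -2], [2, -2, 2]].
Row-reducing A symmetrically gives the diagonal entries -2, 3/2, 10/3.
That gives 2 positive, 1 negative pivots.
Hence Q is indefinite.

indefinite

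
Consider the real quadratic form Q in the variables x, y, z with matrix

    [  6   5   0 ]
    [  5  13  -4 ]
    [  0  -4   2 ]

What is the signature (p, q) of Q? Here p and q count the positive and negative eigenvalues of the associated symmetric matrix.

Row-reducing A symmetrically gives the diagonal entries 6, 53/6, 10/53.
Counting signs: 3 positive.

(3, 0)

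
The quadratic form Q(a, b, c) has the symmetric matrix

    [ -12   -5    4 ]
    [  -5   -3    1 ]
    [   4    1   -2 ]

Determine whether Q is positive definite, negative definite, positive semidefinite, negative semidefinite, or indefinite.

negative definite

Leading principal minors: Δ_1 = -12, Δ_2 = 11, Δ_3 = -2.
The signs alternate starting with Δ_1 < 0, so by Sylvester's criterion Q is negative definite.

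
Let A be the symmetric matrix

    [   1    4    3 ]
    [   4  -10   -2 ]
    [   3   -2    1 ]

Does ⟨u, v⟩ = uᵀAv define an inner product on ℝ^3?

no

An LDLᵀ factorisation of A has diagonal entries 1, -26, -6/13.
Counting signs: 1 positive, 2 negative.
Hence Q is indefinite.
⟨·,·⟩ is an inner product exactly when A is positive definite.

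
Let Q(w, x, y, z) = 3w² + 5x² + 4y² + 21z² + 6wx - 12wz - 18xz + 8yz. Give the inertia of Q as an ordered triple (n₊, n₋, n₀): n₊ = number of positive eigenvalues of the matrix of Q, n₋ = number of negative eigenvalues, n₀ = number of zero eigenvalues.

The associated matrix is A = [[3, 3, 0, -6], [3, 5, 0, -9], [0, 0, 4, 4], [-6, -9, 4, 21]].
Congruent diagonalization of A (simultaneous row and column reduction) yields pivots 3, 2, 4, 1/2.
So there are 4 positive pivots.

(4, 0, 0)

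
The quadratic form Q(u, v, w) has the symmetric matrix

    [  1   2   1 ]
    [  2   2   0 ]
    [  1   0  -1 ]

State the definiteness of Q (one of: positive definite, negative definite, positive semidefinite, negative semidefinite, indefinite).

Applying the same elementary operations to the rows and columns of A produces a congruent diagonal matrix with entries 1, -2, 0.
Counting signs: 1 positive, 1 negative, 1 zero.
Hence Q is indefinite.

indefinite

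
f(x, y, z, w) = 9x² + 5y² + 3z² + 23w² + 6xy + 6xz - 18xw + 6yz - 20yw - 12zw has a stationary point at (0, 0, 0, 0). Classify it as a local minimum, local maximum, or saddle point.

local minimum

The Hessian at the origin is H = [[18, 6, 6, -18], [6, 10, 6, -20], [6, 6, 6, -12], [-18, -20, -12, 46]].
Congruent diagonalization of H (simultaneous row and column reduction) yields pivots 18, 8, 2, 3.
So there are 4 positive pivots.
H is positive definite, so the origin is a strict local minimum.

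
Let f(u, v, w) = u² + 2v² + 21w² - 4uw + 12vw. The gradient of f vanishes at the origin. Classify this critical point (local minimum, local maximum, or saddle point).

The Hessian at the origin is H = [[2, 0, -4], [0, 4, 12], [-4, 12, 42]].
An LDLᵀ factorisation of H has diagonal entries 2, 4, -2.
Counting signs: 2 positive, 1 negative.
H is indefinite, so the origin is a saddle point.

saddle point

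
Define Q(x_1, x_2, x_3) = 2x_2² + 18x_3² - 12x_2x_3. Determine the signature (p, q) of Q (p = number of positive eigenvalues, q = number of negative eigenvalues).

(1, 0)

The symmetric matrix is A = [[0, 0, 0], [0, 2, -6], [0, -6, 18]].
Applying the same elementary operations to the rows and columns of A produces a congruent diagonal matrix with entries 0, 2, 0.
That gives 1 positive, 2 zero pivots.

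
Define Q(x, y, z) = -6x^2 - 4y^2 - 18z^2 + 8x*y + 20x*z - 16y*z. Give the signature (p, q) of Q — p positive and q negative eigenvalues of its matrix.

Write A = [[-6, 4, 10], [4, -4, -8], [10, -8, -18]].
Applying the same elementary operations to the rows and columns of A produces a congruent diagonal matrix with entries -6, -4/3, 0.
So there are 2 negative, 1 zero pivots.

(0, 2)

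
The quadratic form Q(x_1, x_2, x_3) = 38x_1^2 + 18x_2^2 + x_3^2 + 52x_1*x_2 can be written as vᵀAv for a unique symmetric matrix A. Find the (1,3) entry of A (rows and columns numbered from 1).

0

The coefficient of x_1·x_3 in Q is 0. For a symmetric A this equals A[1,3] + A[3,1] = 2·A[1,3].
So A[1,3] = 0/2 = 0.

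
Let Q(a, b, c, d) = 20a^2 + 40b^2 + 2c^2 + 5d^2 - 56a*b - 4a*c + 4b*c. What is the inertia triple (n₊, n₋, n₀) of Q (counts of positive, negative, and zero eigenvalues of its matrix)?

Write A = [[20, -28, -2, 0], [-28, 40, 2, 0], [-2, 2, 2, 0], [0, 0, 0, 5]].
Applying the same elementary operations to the rows and columns of A produces a congruent diagonal matrix with entries 20, 4/5, 1, 5.
Counting signs: 4 positive.

(4, 0, 0)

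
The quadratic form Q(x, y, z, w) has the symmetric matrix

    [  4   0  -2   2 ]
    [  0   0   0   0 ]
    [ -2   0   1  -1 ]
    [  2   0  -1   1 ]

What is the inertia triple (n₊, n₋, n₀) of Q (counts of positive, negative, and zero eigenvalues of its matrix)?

Symmetric row and column elimination reduces A to a congruent diagonal form with pivots 4, 0, 0, 0.
So there are 1 positive, 3 zero pivots.

(1, 0, 3)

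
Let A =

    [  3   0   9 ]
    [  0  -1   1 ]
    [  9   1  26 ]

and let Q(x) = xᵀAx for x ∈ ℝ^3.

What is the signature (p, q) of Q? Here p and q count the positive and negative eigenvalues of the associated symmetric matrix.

(1, 1)

Applying the same elementary operations to the rows and columns of A produces a congruent diagonal matrix with entries 3, -1, 0.
That gives 1 positive, 1 negative, 1 zero pivots.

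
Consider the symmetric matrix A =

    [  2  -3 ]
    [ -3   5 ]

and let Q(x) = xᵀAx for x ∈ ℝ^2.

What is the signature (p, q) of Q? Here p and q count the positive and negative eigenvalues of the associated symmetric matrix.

Congruent diagonalization of A (simultaneous row and column reduction) yields pivots 2, 1/2.
That gives 2 positive pivots.

(2, 0)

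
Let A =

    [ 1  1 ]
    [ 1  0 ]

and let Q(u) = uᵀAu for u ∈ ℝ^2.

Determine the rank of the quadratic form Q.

Applying the same elementary operations to the rows and columns of A produces a congruent diagonal matrix with entries 1, -1.
Counting signs: 1 positive, 1 negative.
The rank is the number of nonzero pivots: 2.

2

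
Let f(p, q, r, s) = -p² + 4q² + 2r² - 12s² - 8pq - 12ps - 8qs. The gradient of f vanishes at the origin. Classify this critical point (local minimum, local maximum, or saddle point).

The Hessian at the origin is H = [[-2, -8, 0, -12], [-8, 8, 0, -8], [0, 0, 4, 0], [-12, -8, 0, -24]].
An LDLᵀ factorisation of H has diagonal entries -2, 40, 4, 8.
Counting signs: 3 positive, 1 negative.
H is indefinite, so the origin is a saddle point.

saddle point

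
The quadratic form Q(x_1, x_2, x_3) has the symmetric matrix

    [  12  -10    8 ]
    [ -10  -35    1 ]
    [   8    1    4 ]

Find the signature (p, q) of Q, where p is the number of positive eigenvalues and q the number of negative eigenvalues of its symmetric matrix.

(2, 1)

Symmetric row and column elimination reduces A to a congruent diagonal form with pivots 12, -130/3, 3/130.
That gives 2 positive, 1 negative pivots.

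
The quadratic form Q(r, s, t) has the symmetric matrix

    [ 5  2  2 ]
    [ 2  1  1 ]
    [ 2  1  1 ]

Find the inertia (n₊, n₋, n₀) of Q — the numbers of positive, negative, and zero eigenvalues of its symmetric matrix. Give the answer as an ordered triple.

Congruent diagonalization of A (simultaneous row and column reduction) yields pivots 5, 1/5, 0.
So there are 2 positive, 1 zero pivots.

(2, 0, 1)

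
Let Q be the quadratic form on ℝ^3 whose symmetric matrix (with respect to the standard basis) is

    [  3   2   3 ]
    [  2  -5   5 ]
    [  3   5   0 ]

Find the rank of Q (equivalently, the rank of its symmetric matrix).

Applying the same elementary operations to the rows and columns of A produces a congruent diagonal matrix with entries 3, -19/3, -30/19.
That gives 1 positive, 2 negative pivots.
The rank is the number of nonzero pivots: 3.

3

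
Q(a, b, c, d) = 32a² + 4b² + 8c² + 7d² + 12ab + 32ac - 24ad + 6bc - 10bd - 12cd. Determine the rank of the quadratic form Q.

Write A = [[32, 6, 16, -12], [6, 4, 3, -5], [16, 3, 8, -6], [-12, -5, -6, 7]].
Row-reducing A symmetrically gives the diagonal entries 32, 23/8, 0, -3/23.
Counting signs: 2 positive, 1 negative, 1 zero.
The rank is the number of nonzero pivots: 3.

3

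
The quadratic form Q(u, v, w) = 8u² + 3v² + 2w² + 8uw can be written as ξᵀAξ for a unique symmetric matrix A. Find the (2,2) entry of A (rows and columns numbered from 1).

The coefficient of v² in Q is 3, and that is exactly A[2,2].

3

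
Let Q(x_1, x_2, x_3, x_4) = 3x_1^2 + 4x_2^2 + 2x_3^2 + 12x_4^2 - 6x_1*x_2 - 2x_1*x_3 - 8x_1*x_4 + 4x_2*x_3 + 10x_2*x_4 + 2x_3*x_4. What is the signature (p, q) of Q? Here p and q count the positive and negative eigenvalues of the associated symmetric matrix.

(4, 0)

The symmetric matrix is A = [[3, -3, -1, -4], [-3, 4, 2, 5], [-1, 2, 2, 1], [-4, 5, 1, 12]].
Symmetric row and column elimination reduces A to a congruent diagonal form with pivots 3, 1, 2/3, 3.
Counting signs: 4 positive.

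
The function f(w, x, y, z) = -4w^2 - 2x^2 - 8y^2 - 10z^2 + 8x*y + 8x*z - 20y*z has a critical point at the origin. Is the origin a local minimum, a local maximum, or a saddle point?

saddle point

The Hessian at the origin is H = [[-8, 0, 0, 0], [0, -4, 8, 8], [0, 8, -16, -20], [0, 8, -20, -20]].
H is indefinite, so the origin is a saddle point.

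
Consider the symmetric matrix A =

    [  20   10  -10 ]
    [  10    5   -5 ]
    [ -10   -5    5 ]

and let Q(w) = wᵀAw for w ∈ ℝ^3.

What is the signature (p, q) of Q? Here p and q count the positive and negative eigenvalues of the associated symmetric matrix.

(1, 0)

Congruent diagonalization of A (simultaneous row and column reduction) yields pivots 20, 0, 0.
Counting signs: 1 positive, 2 zero.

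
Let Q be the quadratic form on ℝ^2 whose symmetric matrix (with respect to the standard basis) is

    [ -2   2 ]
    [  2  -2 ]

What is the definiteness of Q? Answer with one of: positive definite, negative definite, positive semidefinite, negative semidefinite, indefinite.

negative semidefinite

For the 2×2 matrix [[-2, 2], [2, -2]]: det = -2·-2 − (2)² = 0, trace = -4.
det = 0 so one eigenvalue is zero; the form is semidefinite with the sign of the trace.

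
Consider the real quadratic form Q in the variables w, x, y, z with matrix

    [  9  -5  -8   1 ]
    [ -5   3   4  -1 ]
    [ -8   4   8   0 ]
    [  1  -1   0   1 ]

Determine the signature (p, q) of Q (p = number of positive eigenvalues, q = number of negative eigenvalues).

(2, 0)

Congruent diagonalization of A (simultaneous row and column reduction) yields pivots 9, 2/9, 0, 0.
That gives 2 positive, 2 zero pivots.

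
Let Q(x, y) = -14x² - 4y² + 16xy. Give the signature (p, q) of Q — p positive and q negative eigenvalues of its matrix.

The symmetric matrix is A = [[-14, 8], [8, -4]].
Applying the same elementary operations to the rows and columns of A produces a congruent diagonal matrix with entries -14, 4/7.
So there are 1 positive, 1 negative pivots.

(1, 1)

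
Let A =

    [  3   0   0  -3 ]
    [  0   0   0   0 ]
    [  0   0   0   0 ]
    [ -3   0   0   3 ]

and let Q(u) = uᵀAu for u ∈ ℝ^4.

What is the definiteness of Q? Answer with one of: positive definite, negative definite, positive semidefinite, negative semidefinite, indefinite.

positive semidefinite

Symmetric row and column elimination reduces A to a congruent diagonal form with pivots 3, 0, 0, 0.
So there are 1 positive, 3 zero pivots.
Hence Q is positive semidefinite.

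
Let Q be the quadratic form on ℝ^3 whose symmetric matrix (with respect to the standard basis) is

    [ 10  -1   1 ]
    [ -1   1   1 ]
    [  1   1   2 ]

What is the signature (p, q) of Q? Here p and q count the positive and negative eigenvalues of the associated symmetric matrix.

(3, 0)

Symmetric row and column elimination reduces A to a congruent diagonal form with pivots 10, 9/10, 5/9.
Counting signs: 3 positive.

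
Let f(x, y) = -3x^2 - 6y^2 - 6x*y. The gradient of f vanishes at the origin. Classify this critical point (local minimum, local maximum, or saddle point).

local maximum

The Hessian at the origin is H = [[-6, -6], [-6, -12]].
det H = -6·-12 − (-6)² = 36 > 0 and H[1,1] = -6 < 0, so H is negative definite.
Therefore the origin is a local maximum.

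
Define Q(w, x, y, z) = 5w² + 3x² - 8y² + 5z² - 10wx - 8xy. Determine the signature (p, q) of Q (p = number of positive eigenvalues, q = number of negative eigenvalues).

(2, 1)

The associated matrix is A = [[5, -5, 0, 0], [-5, 3, -4, 0], [0, -4, -8, 0], [0, 0, 0, 5]].
Congruent diagonalization of A (simultaneous row and column reduction) yields pivots 5, -2, 0, 5.
So there are 2 positive, 1 negative, 1 zero pivots.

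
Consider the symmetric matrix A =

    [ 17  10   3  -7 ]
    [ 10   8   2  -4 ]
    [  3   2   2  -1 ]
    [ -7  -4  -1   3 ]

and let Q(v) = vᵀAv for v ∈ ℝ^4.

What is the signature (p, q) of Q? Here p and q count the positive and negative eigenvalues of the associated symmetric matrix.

(4, 0)

Applying the same elementary operations to the rows and columns of A produces a congruent diagonal matrix with entries 17, 36/17, 13/9, 1/13.
That gives 4 positive pivots.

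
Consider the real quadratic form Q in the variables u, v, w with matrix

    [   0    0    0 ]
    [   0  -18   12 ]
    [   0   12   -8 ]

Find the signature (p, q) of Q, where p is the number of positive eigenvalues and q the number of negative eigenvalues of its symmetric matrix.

Applying the same elementary operations to the rows and columns of A produces a congruent diagonal matrix with entries 0, -18, 0.
That gives 1 negative, 2 zero pivots.

(0, 1)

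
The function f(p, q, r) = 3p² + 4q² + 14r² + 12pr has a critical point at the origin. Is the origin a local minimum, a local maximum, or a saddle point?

local minimum

The Hessian at the origin is H = [[6, 0, 12], [0, 8, 0], [12, 0, 28]].
Applying the same elementary operations to the rows and columns of H produces a congruent diagonal matrix with entries 6, 8, 4.
Counting signs: 3 positive.
H is positive definite, so the origin is a strict local minimum.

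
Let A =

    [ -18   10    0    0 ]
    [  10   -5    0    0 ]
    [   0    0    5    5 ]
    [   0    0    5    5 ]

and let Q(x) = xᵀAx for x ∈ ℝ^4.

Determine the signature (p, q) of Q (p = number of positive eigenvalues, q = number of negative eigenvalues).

(2, 1)

Congruent diagonalization of A (simultaneous row and column reduction) yields pivots -18, 5/9, 5, 0.
Counting signs: 2 positive, 1 negative, 1 zero.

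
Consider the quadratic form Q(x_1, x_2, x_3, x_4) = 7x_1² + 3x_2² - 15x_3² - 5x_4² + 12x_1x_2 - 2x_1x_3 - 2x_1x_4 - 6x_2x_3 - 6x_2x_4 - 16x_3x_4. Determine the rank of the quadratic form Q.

4

Write A = [[7, 6, -1, -1], [6, 3, -3, -3], [-1, -3, -15, -8], [-1, -3, -8, -5]].
Row-reducing A symmetrically gives the diagonal entries 7, -15/7, -13, -3/13.
That gives 1 positive, 3 negative pivots.
The rank is the number of nonzero pivots: 4.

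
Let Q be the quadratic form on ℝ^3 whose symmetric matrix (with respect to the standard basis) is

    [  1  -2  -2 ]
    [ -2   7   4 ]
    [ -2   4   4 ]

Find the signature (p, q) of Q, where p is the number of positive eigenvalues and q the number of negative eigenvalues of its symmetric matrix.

(2, 0)

Row-reducing A symmetrically gives the diagonal entries 1, 3, 0.
So there are 2 positive, 1 zero pivots.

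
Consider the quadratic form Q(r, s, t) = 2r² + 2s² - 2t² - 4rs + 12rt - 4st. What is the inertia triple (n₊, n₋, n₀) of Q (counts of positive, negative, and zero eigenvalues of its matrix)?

The symmetric matrix is A = [[2, -2, 6], [-2, 2, -2], [6, -2, -2]].
By Sylvester's law of inertia any congruent diagonalization of A has 2 positive, 1 negative and 0 zero entries.

(2, 1, 0)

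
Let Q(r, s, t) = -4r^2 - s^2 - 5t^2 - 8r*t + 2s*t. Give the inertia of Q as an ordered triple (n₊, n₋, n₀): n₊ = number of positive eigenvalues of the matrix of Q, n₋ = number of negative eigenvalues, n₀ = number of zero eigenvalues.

The associated matrix is A = [[-4, 0, -4], [0, -1, 1], [-4, 1, -5]].
Applying the same elementary operations to the rows and columns of A produces a congruent diagonal matrix with entries -4, -1, 0.
That gives 2 negative, 1 zero pivots.

(0, 2, 1)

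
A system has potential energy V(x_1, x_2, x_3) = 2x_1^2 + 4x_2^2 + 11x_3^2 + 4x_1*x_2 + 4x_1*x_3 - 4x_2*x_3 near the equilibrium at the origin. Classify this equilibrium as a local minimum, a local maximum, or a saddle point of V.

local minimum

The Hessian at the origin is H = [[4, 4, 4], [4, 8, -4], [4, -4, 22]].
Applying the same elementary operations to the rows and columns of H produces a congruent diagonal matrix with entries 4, 4, 2.
That gives 3 positive pivots.
H is positive definite, so the origin is a strict local minimum.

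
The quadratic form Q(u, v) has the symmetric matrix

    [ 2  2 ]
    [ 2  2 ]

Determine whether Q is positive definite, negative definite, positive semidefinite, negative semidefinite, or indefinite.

positive semidefinite

Congruent diagonalization of A (simultaneous row and column reduction) yields pivots 2, 0.
So there are 1 positive, 1 zero pivots.
Hence Q is positive semidefinite.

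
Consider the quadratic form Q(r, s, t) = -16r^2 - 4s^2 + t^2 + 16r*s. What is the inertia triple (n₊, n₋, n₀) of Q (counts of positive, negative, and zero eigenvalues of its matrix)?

(1, 1, 1)

Write A = [[-16, 8, 0], [8, -4, 0], [0, 0, 1]].
Row-reducing A symmetrically gives the diagonal entries -16, 0, 1.
Counting signs: 1 positive, 1 negative, 1 zero.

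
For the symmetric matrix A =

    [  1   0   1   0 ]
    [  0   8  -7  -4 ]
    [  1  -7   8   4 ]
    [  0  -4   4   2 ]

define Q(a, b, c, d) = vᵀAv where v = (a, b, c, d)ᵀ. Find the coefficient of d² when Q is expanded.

The coefficient of d² is the diagonal entry A[4,4] = 2.

2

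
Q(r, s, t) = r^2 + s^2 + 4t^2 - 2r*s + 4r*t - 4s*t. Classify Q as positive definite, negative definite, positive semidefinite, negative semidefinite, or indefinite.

The associated matrix is A = [[1, -1, 2], [-1, 1, -2], [2, -2, 4]].
Congruent diagonalization of A (simultaneous row and column reduction) yields pivots 1, 0, 0.
That gives 1 positive, 2 zero pivots.
Hence Q is positive semidefinite.

positive semidefinite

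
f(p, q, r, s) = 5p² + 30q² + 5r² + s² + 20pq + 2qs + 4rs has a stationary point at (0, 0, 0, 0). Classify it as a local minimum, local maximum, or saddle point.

local minimum

The Hessian at the origin is H = [[10, 20, 0, 0], [20, 60, 0, 2], [0, 0, 10, 4], [0, 2, 4, 2]].
Congruent diagonalization of H (simultaneous row and column reduction) yields pivots 10, 20, 10, 1/5.
So there are 4 positive pivots.
H is positive definite, so the origin is a strict local minimum.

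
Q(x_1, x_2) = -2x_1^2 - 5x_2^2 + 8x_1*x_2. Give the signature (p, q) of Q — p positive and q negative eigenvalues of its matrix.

(1, 1)

The symmetric matrix is A = [[-2, 4], [4, -5]].
Congruent diagonalization of A (simultaneous row and column reduction) yields pivots -2, 3.
So there are 1 positive, 1 negative pivots.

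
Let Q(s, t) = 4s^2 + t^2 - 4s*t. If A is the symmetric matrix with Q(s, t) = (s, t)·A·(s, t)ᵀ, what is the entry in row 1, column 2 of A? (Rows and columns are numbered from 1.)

-2

The coefficient of s·t in Q is -4. For a symmetric A this equals A[1,2] + A[2,1] = 2·A[1,2].
So A[1,2] = -4/2 = -2.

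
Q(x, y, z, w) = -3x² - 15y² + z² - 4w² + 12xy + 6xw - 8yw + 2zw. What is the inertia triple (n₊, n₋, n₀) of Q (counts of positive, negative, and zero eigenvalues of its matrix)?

The symmetric matrix is A = [[-3, 6, 0, 3], [6, -15, 0, -4], [0, 0, 1, 1], [3, -4, 1, -4]].
An LDLᵀ factorisation of A has diagonal entries -3, -3, 1, -2/3.
That gives 1 positive, 3 negative pivots.

(1, 3, 0)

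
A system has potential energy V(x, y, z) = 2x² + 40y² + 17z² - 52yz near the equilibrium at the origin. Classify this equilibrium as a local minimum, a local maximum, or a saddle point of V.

The Hessian at the origin is H = [[4, 0, 0], [0, 80, -52], [0, -52, 34]].
Congruent diagonalization of H (simultaneous row and column reduction) yields pivots 4, 80, 1/5.
So there are 3 positive pivots.
H is positive definite, so the origin is a strict local minimum.

local minimum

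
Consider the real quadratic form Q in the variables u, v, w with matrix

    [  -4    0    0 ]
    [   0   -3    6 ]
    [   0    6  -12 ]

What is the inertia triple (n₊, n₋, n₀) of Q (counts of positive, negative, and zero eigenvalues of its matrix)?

(0, 2, 1)

Congruent diagonalization of A (simultaneous row and column reduction) yields pivots -4, -3, 0.
Counting signs: 2 negative, 1 zero.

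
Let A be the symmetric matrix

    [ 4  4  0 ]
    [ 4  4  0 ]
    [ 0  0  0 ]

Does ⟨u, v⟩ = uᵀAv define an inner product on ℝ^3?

Applying the same elementary operations to the rows and columns of A produces a congruent diagonal matrix with entries 4, 0, 0.
Counting signs: 1 positive, 2 zero.
Hence Q is positive semidefinite.
⟨·,·⟩ is an inner product exactly when A is positive definite.

no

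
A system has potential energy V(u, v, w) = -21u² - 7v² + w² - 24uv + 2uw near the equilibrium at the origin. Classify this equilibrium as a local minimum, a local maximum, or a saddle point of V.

The Hessian at the origin is H = [[-42, -24, 2], [-24, -14, 0], [2, 0, 2]].
Row-reducing H symmetrically gives the diagonal entries -42, -2/7, 20/3.
Counting signs: 1 positive, 2 negative.
H is indefinite, so the origin is a saddle point.

saddle point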